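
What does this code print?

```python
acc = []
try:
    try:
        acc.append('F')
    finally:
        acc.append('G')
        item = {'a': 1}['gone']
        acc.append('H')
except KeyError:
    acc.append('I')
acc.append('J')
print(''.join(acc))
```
FGIJ

Exception in inner finally caught by outer except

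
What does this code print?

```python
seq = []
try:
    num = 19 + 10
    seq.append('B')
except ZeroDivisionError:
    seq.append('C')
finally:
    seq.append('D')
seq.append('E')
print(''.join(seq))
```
BDE

finally runs after normal execution too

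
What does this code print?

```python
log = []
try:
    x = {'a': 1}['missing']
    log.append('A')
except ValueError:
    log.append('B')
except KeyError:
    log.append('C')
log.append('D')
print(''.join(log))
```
CD

KeyError is caught by its specific handler, not ValueError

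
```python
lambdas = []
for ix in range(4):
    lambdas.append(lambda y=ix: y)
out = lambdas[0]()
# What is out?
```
0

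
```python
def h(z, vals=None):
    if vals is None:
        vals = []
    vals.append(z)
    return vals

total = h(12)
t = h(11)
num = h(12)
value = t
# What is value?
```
[11]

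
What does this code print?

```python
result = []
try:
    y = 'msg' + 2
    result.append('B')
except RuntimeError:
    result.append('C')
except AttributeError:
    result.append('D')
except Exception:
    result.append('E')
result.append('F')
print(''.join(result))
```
EF

TypeError not specifically caught, falls to Exception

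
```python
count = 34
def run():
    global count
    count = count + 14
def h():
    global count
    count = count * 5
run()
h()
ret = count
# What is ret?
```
240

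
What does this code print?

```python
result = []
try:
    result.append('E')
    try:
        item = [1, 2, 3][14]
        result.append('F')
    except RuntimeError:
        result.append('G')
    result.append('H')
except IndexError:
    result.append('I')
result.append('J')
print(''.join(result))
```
EIJ

Inner handler doesn't match, propagates to outer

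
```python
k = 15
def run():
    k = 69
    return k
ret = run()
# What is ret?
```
69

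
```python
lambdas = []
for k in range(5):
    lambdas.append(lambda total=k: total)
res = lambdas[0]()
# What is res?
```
0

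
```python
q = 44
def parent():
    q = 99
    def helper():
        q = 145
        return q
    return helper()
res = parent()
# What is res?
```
145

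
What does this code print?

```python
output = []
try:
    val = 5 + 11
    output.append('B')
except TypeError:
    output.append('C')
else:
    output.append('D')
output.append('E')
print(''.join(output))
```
BDE

else block runs when no exception occurs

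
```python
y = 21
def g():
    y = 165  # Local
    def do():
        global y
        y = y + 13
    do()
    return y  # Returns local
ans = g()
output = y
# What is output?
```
34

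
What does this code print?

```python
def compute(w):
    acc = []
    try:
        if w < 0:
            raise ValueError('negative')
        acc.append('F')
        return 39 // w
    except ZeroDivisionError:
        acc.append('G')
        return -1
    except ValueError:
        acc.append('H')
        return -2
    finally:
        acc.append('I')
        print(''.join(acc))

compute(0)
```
FGI

w=0 causes ZeroDivisionError, caught, finally prints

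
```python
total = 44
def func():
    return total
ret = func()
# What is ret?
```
44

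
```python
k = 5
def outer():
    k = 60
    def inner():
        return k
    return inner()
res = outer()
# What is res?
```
60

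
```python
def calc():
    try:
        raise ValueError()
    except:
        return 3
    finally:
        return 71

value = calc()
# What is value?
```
71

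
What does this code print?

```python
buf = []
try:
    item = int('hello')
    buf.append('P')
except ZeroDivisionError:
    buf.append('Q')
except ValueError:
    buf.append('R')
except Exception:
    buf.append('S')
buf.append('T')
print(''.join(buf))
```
RT

ValueError matches before generic Exception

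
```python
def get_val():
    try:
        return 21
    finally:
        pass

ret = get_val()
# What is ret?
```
21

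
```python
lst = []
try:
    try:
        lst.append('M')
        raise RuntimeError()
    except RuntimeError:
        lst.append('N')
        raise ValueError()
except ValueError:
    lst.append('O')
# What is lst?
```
['M', 'N', 'O']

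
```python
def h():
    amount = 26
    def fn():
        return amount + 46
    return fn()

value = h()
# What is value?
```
72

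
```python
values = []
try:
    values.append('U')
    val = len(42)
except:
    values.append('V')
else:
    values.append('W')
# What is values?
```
['U', 'V']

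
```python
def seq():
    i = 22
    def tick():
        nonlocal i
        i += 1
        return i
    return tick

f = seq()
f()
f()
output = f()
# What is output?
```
25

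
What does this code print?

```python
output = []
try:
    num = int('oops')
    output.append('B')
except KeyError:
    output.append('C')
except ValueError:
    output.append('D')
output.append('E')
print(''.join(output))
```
DE

ValueError is caught by its specific handler, not KeyError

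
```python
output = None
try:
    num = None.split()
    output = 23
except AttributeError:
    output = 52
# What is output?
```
52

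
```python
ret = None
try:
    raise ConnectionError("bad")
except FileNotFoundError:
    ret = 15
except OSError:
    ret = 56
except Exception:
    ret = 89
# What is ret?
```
56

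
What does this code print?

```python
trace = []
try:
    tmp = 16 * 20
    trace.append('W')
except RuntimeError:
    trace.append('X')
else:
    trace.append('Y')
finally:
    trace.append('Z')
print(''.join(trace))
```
WYZ

else runs before finally when no exception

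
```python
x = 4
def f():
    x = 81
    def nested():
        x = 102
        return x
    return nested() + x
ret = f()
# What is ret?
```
183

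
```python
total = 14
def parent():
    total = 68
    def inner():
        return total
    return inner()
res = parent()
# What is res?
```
68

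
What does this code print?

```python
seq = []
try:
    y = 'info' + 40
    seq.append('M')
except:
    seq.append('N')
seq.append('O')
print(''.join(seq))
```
NO

Exception raised in try, caught by bare except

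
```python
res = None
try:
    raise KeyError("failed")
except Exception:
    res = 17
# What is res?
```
17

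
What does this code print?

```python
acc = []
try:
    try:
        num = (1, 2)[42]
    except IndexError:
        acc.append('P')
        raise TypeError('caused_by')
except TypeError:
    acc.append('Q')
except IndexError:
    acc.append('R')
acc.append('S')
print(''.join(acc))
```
PQS

TypeError raised and caught, original IndexError not re-raised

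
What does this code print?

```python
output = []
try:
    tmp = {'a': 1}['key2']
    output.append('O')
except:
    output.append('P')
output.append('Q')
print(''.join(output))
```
PQ

Exception raised in try, caught by bare except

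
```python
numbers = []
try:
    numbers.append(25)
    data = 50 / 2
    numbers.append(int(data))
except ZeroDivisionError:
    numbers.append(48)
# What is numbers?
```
[25, 25]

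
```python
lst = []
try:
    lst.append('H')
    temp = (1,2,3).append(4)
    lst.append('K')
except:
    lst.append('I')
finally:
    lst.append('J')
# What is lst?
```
['H', 'I', 'J']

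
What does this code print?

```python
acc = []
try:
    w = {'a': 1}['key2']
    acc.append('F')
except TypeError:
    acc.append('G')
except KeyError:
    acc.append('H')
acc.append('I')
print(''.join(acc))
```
HI

KeyError is caught by its specific handler, not TypeError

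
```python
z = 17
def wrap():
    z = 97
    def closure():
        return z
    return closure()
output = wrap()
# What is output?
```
97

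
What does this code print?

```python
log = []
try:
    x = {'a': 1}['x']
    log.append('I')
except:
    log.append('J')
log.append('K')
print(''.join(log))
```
JK

Exception raised in try, caught by bare except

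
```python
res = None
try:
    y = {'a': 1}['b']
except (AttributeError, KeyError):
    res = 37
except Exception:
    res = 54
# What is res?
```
37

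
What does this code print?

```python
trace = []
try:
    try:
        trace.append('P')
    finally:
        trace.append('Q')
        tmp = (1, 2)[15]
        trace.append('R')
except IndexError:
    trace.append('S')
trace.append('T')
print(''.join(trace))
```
PQST

Exception in inner finally caught by outer except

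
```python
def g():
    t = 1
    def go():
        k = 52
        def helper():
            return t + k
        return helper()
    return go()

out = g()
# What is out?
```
53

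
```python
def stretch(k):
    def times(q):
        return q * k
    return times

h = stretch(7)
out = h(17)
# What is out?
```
119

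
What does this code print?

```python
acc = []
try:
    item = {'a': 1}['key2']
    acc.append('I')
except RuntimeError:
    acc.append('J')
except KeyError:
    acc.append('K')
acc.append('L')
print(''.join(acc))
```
KL

KeyError is caught by its specific handler, not RuntimeError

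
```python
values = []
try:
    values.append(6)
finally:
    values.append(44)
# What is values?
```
[6, 44]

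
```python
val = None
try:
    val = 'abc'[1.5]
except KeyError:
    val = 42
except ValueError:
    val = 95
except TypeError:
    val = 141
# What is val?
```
141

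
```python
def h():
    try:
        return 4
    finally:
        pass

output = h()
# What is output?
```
4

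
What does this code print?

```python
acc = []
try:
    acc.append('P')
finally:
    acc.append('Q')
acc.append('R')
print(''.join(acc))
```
PQR

try/finally without except, no exception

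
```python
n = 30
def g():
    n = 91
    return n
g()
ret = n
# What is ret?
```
30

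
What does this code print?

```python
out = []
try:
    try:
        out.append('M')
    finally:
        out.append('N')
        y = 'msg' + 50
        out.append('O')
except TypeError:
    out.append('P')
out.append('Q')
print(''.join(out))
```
MNPQ

Exception in inner finally caught by outer except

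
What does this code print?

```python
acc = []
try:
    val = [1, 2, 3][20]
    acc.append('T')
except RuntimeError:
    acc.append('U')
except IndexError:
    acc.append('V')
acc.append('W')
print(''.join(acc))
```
VW

IndexError is caught by its specific handler, not RuntimeError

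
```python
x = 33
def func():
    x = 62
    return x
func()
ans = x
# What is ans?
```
33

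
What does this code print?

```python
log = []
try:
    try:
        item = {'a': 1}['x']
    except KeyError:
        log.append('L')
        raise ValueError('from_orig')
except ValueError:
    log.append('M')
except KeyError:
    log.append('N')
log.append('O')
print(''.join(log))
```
LMO

ValueError raised and caught, original KeyError not re-raised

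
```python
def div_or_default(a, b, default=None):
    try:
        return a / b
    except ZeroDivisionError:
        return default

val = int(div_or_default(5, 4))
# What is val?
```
1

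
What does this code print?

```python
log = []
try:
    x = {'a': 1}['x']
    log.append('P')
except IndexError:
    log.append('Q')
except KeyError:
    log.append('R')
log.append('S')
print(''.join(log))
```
RS

KeyError is caught by its specific handler, not IndexError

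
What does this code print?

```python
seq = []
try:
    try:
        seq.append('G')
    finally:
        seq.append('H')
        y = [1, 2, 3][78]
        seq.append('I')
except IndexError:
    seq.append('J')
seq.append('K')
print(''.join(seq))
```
GHJK

Exception in inner finally caught by outer except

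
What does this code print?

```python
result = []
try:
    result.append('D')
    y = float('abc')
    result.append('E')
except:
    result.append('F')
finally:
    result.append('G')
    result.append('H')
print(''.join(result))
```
DFGH

Code before exception runs, then except, then all of finally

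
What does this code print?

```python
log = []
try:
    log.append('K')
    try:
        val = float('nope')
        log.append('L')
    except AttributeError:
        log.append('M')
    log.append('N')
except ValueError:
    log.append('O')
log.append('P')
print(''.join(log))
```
KOP

Inner handler doesn't match, propagates to outer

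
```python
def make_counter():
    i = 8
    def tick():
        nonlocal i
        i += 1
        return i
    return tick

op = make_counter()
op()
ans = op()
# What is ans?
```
10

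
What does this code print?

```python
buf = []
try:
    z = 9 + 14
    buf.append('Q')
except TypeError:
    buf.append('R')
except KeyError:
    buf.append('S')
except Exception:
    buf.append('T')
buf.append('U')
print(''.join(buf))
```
QU

No exception, try block completes normally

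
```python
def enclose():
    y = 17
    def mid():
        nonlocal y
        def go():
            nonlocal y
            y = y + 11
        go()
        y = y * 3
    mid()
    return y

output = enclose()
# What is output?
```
84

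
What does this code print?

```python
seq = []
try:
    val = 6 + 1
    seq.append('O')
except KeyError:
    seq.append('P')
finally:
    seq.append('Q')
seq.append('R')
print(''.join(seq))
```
OQR

finally runs after normal execution too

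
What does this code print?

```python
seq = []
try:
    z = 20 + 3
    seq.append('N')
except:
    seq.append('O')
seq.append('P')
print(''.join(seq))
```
NP

No exception, try block completes normally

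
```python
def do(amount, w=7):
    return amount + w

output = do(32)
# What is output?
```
39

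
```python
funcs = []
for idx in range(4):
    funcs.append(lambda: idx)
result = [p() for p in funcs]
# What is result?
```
[3, 3, 3, 3]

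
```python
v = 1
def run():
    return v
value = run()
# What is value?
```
1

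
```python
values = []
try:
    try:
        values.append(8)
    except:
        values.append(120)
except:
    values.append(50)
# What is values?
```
[8]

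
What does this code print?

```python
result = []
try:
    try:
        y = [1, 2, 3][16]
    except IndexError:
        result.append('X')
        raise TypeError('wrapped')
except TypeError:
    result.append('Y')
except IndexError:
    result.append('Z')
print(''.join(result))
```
XY

New TypeError raised, caught by outer TypeError handler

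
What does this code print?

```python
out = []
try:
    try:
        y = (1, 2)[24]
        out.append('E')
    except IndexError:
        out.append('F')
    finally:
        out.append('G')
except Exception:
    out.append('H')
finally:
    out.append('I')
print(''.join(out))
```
FGI

Both finally blocks run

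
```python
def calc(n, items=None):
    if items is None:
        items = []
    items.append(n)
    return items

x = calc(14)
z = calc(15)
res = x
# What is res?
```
[14]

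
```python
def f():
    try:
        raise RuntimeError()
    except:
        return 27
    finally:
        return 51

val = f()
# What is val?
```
51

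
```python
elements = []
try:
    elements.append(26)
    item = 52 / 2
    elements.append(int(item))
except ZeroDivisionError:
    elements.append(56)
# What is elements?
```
[26, 26]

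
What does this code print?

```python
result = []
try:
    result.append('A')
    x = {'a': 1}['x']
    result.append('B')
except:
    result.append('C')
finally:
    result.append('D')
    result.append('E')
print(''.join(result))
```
ACDE

Code before exception runs, then except, then all of finally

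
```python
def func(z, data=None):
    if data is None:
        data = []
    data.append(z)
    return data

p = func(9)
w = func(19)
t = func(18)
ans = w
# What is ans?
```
[19]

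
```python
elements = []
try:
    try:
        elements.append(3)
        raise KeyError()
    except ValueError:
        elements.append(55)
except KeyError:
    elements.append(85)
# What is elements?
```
[3, 85]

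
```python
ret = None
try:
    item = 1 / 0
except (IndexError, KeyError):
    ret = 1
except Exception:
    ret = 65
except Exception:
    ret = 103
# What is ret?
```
65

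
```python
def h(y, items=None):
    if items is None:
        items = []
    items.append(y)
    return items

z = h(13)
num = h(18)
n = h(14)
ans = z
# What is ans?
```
[13]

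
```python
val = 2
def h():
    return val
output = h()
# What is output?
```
2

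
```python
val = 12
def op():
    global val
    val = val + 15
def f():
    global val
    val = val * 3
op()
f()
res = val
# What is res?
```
81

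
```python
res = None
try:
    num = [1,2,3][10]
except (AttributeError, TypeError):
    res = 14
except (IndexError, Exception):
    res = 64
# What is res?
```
64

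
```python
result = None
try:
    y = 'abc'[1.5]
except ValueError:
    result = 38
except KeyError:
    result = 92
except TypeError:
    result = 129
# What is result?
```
129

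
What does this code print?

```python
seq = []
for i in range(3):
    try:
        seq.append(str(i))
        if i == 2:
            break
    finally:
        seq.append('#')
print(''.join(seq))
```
0#1#2#

finally runs even when breaking out of loop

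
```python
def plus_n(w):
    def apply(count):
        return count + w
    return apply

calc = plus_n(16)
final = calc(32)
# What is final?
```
48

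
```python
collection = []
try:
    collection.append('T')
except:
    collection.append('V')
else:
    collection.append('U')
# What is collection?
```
['T', 'U']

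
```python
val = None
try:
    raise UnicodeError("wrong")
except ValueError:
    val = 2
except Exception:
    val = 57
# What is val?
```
2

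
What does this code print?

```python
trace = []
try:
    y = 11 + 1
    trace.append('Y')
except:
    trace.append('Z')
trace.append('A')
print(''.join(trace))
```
YA

No exception, try block completes normally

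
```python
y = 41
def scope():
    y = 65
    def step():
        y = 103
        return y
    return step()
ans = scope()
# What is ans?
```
103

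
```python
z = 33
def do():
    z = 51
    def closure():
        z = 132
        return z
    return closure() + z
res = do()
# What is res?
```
183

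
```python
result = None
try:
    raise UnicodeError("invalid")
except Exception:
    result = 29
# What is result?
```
29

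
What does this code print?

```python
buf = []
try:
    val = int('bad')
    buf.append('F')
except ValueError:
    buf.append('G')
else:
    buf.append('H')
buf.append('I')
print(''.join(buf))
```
GI

else block skipped when exception is caught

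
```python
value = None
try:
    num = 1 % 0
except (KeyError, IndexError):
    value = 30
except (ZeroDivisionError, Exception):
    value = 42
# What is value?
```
42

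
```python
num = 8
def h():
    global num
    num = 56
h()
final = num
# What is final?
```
56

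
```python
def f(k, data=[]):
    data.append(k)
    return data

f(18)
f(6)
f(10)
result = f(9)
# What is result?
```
[18, 6, 10, 9]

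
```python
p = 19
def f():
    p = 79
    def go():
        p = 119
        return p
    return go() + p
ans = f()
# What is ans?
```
198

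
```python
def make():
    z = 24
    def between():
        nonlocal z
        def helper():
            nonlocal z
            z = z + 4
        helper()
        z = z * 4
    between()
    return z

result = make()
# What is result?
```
112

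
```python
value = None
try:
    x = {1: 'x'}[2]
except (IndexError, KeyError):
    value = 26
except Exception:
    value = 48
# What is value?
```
26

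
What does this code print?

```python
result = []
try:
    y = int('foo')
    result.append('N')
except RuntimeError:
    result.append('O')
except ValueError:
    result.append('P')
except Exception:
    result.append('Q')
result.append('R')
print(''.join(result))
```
PR

ValueError matches before generic Exception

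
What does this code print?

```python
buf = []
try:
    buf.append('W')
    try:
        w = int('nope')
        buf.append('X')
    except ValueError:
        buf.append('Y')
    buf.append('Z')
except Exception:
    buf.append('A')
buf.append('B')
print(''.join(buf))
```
WYZB

Inner exception caught by inner handler, outer continues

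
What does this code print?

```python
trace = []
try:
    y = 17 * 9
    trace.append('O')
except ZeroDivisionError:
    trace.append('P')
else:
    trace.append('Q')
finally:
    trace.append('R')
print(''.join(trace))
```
OQR

else runs before finally when no exception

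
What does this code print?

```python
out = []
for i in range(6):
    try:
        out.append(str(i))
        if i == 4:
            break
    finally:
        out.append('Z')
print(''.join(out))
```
0Z1Z2Z3Z4Z

finally runs even when breaking out of loop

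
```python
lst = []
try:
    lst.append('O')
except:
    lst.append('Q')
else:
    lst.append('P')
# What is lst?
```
['O', 'P']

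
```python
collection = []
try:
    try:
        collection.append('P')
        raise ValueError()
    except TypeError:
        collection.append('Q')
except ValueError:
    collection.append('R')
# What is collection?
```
['P', 'R']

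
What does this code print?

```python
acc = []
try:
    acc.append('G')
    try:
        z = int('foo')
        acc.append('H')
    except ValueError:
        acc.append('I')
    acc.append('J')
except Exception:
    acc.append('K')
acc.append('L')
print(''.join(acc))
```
GIJL

Inner exception caught by inner handler, outer continues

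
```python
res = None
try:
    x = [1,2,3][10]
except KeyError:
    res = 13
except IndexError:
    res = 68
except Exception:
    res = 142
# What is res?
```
68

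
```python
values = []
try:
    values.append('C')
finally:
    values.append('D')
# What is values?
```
['C', 'D']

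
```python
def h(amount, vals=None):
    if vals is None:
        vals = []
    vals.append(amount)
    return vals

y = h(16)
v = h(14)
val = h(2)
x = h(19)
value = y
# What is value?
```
[16]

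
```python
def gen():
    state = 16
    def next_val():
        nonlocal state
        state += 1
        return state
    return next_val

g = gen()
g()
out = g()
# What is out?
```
18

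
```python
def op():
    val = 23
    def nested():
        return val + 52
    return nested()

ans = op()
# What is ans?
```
75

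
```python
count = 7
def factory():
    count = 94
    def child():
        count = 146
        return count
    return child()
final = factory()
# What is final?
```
146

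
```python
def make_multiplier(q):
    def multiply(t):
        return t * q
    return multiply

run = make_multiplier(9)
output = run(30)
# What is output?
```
270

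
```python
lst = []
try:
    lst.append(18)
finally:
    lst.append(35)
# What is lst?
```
[18, 35]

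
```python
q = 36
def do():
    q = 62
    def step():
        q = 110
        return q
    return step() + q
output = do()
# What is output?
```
172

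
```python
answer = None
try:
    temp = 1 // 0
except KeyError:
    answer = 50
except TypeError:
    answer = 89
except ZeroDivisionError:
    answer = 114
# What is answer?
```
114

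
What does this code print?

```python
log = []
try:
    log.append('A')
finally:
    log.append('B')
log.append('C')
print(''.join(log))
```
ABC

try/finally without except, no exception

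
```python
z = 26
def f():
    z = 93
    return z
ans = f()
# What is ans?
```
93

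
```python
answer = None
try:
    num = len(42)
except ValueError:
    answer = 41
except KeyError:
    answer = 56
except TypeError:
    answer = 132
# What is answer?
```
132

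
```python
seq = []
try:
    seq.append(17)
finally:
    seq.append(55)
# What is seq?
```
[17, 55]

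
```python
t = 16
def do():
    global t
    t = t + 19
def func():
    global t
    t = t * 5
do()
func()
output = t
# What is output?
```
175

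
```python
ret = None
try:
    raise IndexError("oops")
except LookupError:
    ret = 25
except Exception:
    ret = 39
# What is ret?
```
25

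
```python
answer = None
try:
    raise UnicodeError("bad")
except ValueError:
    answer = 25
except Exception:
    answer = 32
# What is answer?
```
25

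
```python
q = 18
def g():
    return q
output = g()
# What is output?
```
18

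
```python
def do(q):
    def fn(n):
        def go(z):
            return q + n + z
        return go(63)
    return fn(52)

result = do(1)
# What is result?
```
116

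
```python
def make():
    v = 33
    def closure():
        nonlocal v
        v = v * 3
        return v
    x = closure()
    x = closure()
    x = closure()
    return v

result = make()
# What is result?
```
891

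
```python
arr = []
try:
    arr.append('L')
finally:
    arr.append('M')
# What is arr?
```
['L', 'M']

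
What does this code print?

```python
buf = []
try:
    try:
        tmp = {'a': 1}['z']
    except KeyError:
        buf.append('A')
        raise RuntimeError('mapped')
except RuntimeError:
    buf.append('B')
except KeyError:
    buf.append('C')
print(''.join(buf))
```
AB

New RuntimeError raised, caught by outer RuntimeError handler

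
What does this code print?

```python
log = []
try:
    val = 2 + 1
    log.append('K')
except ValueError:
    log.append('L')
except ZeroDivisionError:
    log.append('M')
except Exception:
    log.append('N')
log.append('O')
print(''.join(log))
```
KO

No exception, try block completes normally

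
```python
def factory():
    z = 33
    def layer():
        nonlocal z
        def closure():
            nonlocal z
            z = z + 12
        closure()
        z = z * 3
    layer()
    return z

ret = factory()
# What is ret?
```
135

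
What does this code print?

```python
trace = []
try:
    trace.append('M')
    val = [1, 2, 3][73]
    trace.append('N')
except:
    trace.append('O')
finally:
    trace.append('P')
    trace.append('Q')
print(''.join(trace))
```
MOPQ

Code before exception runs, then except, then all of finally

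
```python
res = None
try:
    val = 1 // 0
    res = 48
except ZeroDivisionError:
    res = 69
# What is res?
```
69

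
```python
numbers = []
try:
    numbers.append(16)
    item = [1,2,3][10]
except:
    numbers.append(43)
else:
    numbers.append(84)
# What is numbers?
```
[16, 43]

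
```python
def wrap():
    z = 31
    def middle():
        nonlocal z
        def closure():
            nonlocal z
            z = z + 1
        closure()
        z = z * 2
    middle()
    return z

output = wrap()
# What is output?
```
64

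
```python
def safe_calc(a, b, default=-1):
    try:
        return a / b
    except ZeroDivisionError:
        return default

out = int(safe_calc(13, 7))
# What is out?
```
1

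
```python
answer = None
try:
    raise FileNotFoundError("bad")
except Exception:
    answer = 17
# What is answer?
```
17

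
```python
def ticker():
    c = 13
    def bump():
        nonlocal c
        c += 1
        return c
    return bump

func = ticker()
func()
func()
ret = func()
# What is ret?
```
16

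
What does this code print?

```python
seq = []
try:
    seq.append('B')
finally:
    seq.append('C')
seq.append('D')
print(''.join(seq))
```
BCD

try/finally without except, no exception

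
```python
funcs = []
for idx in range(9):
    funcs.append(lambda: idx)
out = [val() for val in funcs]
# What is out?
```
[8, 8, 8, 8, 8, 8, 8, 8, 8]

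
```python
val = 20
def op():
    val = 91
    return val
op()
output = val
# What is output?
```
20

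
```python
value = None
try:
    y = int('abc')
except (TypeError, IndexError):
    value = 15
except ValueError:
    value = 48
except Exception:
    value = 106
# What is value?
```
48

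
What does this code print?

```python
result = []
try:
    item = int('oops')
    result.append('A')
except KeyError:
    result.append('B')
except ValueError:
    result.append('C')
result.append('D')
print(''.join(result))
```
CD

ValueError is caught by its specific handler, not KeyError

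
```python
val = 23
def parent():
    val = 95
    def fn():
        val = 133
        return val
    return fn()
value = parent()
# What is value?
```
133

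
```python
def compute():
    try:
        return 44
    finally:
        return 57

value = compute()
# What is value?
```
57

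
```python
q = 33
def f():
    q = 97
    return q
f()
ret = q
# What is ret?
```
33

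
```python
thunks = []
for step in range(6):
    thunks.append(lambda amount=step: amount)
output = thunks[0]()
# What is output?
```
0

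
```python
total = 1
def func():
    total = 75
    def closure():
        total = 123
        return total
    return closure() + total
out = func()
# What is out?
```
198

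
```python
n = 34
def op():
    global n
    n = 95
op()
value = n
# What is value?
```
95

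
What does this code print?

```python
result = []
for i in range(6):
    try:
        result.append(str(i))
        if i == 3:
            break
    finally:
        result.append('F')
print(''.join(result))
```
0F1F2F3F

finally runs even when breaking out of loop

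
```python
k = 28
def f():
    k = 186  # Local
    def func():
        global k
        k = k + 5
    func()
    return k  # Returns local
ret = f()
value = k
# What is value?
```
33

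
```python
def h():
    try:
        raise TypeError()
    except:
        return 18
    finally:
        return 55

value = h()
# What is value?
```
55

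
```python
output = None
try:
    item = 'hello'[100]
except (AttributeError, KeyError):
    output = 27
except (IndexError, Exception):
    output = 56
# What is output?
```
56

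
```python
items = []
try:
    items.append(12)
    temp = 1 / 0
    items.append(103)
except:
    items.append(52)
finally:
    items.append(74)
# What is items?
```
[12, 52, 74]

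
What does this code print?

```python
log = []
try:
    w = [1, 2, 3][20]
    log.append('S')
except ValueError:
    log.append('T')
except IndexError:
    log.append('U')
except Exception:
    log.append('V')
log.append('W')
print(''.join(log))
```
UW

IndexError matches before generic Exception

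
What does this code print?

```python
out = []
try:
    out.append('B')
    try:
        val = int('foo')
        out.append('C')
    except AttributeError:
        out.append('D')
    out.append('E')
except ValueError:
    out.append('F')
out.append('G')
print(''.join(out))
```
BFG

Inner handler doesn't match, propagates to outer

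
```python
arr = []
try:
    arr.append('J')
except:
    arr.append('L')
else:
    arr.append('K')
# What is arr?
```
['J', 'K']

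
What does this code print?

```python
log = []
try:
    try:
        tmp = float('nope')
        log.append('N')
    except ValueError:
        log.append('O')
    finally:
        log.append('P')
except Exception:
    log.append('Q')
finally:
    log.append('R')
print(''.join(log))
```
OPR

Both finally blocks run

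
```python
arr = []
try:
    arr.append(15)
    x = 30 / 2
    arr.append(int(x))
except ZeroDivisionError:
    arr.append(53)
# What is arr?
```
[15, 15]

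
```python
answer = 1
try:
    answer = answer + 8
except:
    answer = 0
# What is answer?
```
9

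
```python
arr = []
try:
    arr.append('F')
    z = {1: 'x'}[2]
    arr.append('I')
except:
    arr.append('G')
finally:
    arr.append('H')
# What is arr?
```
['F', 'G', 'H']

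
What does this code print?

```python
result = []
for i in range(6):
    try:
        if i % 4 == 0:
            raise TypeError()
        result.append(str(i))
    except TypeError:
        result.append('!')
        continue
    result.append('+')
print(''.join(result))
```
!1+2+3+!5+

continue in except skips rest of loop body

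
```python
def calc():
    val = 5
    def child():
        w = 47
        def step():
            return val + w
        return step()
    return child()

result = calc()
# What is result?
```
52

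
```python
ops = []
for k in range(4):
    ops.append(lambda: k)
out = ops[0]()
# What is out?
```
3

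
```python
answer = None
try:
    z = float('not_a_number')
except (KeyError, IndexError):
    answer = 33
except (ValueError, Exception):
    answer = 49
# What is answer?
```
49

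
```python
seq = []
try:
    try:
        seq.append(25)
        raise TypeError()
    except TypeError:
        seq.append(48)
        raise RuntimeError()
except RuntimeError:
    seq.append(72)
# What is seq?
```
[25, 48, 72]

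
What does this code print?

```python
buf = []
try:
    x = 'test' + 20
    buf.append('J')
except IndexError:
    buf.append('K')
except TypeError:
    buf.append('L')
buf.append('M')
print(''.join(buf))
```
LM

TypeError is caught by its specific handler, not IndexError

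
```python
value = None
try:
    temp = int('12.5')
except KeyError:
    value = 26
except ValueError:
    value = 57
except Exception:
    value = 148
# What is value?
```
57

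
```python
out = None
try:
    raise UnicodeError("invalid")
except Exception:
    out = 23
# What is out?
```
23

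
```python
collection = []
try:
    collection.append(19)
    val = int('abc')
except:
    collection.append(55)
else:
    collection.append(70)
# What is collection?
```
[19, 55]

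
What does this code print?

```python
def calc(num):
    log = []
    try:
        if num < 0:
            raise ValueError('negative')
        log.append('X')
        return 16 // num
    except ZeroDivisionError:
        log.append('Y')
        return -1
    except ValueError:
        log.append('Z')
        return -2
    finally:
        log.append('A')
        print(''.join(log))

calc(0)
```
XYA

num=0 causes ZeroDivisionError, caught, finally prints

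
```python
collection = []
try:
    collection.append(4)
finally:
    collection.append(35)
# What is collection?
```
[4, 35]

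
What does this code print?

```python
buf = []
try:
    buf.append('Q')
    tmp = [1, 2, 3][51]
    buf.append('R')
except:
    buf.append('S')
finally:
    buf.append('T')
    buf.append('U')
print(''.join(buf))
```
QSTU

Code before exception runs, then except, then all of finally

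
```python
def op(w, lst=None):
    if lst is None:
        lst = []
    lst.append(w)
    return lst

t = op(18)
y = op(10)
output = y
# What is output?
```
[10]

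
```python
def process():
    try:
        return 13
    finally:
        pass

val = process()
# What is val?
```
13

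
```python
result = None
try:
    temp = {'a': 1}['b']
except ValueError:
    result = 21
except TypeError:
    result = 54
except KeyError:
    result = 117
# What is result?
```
117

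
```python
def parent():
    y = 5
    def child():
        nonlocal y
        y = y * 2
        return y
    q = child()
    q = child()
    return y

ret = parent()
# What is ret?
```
20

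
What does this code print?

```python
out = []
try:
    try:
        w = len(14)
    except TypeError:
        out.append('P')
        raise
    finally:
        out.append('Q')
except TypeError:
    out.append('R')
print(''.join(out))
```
PQR

finally runs before re-raised exception propagates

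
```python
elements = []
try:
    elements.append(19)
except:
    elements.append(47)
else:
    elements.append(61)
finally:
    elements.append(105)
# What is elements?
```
[19, 61, 105]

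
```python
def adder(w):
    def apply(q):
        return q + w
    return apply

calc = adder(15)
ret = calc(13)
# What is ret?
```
28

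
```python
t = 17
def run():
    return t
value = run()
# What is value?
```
17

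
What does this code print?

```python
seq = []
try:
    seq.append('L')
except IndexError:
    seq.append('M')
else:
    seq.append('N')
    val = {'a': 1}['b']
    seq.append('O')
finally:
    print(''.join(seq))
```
LN

Try succeeds, else appends 'N', KeyError in else is uncaught, finally prints before exception propagates ('O' never appended)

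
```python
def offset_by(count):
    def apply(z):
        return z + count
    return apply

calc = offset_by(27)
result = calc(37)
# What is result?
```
64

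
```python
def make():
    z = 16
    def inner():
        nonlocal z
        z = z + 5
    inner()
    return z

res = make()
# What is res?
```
21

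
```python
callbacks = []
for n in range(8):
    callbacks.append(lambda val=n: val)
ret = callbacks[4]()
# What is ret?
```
4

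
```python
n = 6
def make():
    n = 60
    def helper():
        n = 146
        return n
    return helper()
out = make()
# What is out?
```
146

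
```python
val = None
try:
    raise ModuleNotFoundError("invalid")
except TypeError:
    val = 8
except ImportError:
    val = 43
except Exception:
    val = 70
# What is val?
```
43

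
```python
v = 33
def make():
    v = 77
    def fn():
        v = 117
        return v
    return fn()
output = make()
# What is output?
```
117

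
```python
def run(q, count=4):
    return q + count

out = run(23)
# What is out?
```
27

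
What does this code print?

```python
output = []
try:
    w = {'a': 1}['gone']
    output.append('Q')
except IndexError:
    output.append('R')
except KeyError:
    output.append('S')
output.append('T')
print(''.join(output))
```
ST

KeyError is caught by its specific handler, not IndexError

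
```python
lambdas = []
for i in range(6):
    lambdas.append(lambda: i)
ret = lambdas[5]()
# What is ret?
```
5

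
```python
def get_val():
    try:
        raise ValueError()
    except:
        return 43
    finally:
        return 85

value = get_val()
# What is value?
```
85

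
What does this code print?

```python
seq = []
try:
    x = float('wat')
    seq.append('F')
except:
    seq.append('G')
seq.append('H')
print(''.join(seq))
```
GH

Exception raised in try, caught by bare except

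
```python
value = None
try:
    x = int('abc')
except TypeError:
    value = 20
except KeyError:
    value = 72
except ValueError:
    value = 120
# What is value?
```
120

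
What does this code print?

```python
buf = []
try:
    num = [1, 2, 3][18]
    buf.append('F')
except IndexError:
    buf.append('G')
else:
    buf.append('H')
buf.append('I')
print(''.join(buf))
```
GI

else block skipped when exception is caught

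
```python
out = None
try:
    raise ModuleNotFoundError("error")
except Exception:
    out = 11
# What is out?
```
11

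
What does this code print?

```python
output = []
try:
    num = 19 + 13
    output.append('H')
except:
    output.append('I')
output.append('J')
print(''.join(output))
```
HJ

No exception, try block completes normally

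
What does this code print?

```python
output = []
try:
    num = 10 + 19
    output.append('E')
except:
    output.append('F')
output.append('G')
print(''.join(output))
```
EG

No exception, try block completes normally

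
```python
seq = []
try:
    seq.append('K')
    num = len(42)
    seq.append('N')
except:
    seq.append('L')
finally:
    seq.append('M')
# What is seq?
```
['K', 'L', 'M']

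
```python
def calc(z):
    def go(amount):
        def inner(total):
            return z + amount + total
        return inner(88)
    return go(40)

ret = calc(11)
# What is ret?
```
139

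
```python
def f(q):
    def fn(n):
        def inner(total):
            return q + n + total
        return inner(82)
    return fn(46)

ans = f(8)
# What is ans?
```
136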